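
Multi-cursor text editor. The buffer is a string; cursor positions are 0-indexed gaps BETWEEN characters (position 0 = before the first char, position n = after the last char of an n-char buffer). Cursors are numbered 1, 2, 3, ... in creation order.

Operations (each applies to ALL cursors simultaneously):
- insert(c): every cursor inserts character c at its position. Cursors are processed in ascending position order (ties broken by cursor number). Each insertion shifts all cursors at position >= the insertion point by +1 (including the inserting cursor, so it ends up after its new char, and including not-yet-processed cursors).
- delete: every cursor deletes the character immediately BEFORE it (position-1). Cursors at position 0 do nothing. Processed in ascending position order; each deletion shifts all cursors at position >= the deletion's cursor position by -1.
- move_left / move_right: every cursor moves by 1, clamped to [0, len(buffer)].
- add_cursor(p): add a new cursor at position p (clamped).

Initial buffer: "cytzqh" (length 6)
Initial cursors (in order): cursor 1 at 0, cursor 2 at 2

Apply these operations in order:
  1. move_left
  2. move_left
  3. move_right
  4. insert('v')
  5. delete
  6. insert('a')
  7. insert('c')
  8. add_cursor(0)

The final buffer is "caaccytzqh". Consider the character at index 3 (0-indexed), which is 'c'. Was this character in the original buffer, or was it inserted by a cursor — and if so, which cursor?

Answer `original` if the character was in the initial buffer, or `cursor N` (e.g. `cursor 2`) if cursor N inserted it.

After op 1 (move_left): buffer="cytzqh" (len 6), cursors c1@0 c2@1, authorship ......
After op 2 (move_left): buffer="cytzqh" (len 6), cursors c1@0 c2@0, authorship ......
After op 3 (move_right): buffer="cytzqh" (len 6), cursors c1@1 c2@1, authorship ......
After op 4 (insert('v')): buffer="cvvytzqh" (len 8), cursors c1@3 c2@3, authorship .12.....
After op 5 (delete): buffer="cytzqh" (len 6), cursors c1@1 c2@1, authorship ......
After op 6 (insert('a')): buffer="caaytzqh" (len 8), cursors c1@3 c2@3, authorship .12.....
After op 7 (insert('c')): buffer="caaccytzqh" (len 10), cursors c1@5 c2@5, authorship .1212.....
After op 8 (add_cursor(0)): buffer="caaccytzqh" (len 10), cursors c3@0 c1@5 c2@5, authorship .1212.....
Authorship (.=original, N=cursor N): . 1 2 1 2 . . . . .
Index 3: author = 1

Answer: cursor 1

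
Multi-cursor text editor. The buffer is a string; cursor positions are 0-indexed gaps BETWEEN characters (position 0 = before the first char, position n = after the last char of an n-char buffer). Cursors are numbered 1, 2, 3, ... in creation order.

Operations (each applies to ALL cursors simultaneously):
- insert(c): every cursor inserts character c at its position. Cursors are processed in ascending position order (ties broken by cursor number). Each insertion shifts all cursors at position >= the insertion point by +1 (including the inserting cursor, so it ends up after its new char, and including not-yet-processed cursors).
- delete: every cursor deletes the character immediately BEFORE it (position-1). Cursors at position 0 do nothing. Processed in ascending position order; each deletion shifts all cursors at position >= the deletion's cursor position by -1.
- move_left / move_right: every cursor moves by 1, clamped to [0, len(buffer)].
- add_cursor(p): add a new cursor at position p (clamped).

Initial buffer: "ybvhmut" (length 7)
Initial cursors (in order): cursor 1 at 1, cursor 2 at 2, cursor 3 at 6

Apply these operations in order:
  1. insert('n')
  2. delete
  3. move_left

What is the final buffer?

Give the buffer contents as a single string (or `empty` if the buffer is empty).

After op 1 (insert('n')): buffer="ynbnvhmunt" (len 10), cursors c1@2 c2@4 c3@9, authorship .1.2....3.
After op 2 (delete): buffer="ybvhmut" (len 7), cursors c1@1 c2@2 c3@6, authorship .......
After op 3 (move_left): buffer="ybvhmut" (len 7), cursors c1@0 c2@1 c3@5, authorship .......

Answer: ybvhmut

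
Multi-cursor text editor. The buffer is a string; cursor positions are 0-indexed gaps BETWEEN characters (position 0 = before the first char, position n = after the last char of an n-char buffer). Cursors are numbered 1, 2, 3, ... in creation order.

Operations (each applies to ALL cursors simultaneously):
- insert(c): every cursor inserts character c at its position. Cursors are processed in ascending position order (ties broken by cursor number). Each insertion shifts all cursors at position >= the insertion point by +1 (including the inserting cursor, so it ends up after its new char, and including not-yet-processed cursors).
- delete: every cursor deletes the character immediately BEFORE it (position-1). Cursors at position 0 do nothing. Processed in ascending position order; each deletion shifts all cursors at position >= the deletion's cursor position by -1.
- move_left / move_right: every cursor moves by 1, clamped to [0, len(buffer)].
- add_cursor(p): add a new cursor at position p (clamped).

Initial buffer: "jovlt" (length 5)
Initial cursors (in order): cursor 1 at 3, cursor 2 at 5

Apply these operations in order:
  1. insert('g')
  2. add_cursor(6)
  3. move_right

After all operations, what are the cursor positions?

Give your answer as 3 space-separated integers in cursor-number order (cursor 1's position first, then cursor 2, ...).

Answer: 5 7 7

Derivation:
After op 1 (insert('g')): buffer="jovgltg" (len 7), cursors c1@4 c2@7, authorship ...1..2
After op 2 (add_cursor(6)): buffer="jovgltg" (len 7), cursors c1@4 c3@6 c2@7, authorship ...1..2
After op 3 (move_right): buffer="jovgltg" (len 7), cursors c1@5 c2@7 c3@7, authorship ...1..2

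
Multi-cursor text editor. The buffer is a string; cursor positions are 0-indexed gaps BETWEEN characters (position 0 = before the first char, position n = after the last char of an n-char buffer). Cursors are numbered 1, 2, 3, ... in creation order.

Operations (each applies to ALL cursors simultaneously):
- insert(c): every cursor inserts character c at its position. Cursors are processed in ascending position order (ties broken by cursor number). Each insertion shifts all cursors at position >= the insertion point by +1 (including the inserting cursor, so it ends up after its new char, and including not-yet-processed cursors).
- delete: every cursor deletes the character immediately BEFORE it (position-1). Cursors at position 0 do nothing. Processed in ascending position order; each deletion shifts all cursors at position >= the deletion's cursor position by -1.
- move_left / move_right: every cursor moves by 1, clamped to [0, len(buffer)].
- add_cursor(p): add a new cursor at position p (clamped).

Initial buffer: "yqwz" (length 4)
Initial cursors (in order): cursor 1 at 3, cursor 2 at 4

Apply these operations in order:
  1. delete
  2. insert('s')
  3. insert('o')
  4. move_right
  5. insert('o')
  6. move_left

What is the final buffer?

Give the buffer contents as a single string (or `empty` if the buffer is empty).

After op 1 (delete): buffer="yq" (len 2), cursors c1@2 c2@2, authorship ..
After op 2 (insert('s')): buffer="yqss" (len 4), cursors c1@4 c2@4, authorship ..12
After op 3 (insert('o')): buffer="yqssoo" (len 6), cursors c1@6 c2@6, authorship ..1212
After op 4 (move_right): buffer="yqssoo" (len 6), cursors c1@6 c2@6, authorship ..1212
After op 5 (insert('o')): buffer="yqssoooo" (len 8), cursors c1@8 c2@8, authorship ..121212
After op 6 (move_left): buffer="yqssoooo" (len 8), cursors c1@7 c2@7, authorship ..121212

Answer: yqssoooo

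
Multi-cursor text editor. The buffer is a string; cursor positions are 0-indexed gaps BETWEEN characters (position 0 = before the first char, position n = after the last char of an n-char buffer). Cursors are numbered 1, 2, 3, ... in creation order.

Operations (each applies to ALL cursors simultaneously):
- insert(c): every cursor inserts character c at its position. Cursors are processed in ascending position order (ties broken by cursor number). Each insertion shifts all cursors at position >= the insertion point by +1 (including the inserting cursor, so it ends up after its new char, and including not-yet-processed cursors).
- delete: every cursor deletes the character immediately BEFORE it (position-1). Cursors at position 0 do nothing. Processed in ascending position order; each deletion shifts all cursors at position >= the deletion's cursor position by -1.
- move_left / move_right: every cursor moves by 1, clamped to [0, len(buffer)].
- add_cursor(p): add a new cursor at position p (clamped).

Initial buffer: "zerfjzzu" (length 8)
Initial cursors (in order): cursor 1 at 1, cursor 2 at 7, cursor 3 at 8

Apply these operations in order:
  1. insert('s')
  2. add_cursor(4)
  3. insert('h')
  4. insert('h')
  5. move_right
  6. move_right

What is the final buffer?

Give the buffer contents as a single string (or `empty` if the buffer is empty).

After op 1 (insert('s')): buffer="zserfjzzsus" (len 11), cursors c1@2 c2@9 c3@11, authorship .1......2.3
After op 2 (add_cursor(4)): buffer="zserfjzzsus" (len 11), cursors c1@2 c4@4 c2@9 c3@11, authorship .1......2.3
After op 3 (insert('h')): buffer="zsherhfjzzshush" (len 15), cursors c1@3 c4@6 c2@12 c3@15, authorship .11..4....22.33
After op 4 (insert('h')): buffer="zshherhhfjzzshhushh" (len 19), cursors c1@4 c4@8 c2@15 c3@19, authorship .111..44....222.333
After op 5 (move_right): buffer="zshherhhfjzzshhushh" (len 19), cursors c1@5 c4@9 c2@16 c3@19, authorship .111..44....222.333
After op 6 (move_right): buffer="zshherhhfjzzshhushh" (len 19), cursors c1@6 c4@10 c2@17 c3@19, authorship .111..44....222.333

Answer: zshherhhfjzzshhushh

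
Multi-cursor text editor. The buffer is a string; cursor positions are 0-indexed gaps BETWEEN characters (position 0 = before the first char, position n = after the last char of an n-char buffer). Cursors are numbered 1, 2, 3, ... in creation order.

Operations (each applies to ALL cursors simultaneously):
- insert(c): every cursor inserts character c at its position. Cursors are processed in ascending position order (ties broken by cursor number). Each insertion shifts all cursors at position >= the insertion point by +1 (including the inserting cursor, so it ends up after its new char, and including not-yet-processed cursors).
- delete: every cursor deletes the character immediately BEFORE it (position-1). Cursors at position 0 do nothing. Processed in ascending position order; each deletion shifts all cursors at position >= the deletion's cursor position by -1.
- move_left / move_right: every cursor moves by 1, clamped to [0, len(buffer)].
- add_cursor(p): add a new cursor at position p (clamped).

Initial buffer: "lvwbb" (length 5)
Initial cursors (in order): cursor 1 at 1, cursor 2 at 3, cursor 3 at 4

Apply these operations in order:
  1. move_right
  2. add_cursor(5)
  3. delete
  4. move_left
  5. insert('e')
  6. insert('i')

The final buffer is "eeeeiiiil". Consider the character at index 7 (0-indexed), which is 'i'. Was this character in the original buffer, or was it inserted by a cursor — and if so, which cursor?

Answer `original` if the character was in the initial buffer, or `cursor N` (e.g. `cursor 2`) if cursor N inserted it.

After op 1 (move_right): buffer="lvwbb" (len 5), cursors c1@2 c2@4 c3@5, authorship .....
After op 2 (add_cursor(5)): buffer="lvwbb" (len 5), cursors c1@2 c2@4 c3@5 c4@5, authorship .....
After op 3 (delete): buffer="l" (len 1), cursors c1@1 c2@1 c3@1 c4@1, authorship .
After op 4 (move_left): buffer="l" (len 1), cursors c1@0 c2@0 c3@0 c4@0, authorship .
After op 5 (insert('e')): buffer="eeeel" (len 5), cursors c1@4 c2@4 c3@4 c4@4, authorship 1234.
After op 6 (insert('i')): buffer="eeeeiiiil" (len 9), cursors c1@8 c2@8 c3@8 c4@8, authorship 12341234.
Authorship (.=original, N=cursor N): 1 2 3 4 1 2 3 4 .
Index 7: author = 4

Answer: cursor 4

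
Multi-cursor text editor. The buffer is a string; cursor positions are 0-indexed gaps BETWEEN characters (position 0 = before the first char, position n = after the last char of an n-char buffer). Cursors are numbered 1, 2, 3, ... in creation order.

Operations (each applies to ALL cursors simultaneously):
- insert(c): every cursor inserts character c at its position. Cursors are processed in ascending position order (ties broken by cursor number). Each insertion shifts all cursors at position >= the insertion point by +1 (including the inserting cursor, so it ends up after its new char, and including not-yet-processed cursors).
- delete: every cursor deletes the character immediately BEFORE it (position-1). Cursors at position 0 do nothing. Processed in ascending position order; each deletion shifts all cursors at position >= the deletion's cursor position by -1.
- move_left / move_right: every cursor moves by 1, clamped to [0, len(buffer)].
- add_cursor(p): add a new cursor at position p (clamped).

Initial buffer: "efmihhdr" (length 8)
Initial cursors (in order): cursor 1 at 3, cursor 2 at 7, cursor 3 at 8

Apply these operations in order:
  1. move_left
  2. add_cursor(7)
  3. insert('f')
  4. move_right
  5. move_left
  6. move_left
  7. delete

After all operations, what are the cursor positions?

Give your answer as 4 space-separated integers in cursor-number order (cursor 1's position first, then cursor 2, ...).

Answer: 1 5 6 6

Derivation:
After op 1 (move_left): buffer="efmihhdr" (len 8), cursors c1@2 c2@6 c3@7, authorship ........
After op 2 (add_cursor(7)): buffer="efmihhdr" (len 8), cursors c1@2 c2@6 c3@7 c4@7, authorship ........
After op 3 (insert('f')): buffer="effmihhfdffr" (len 12), cursors c1@3 c2@8 c3@11 c4@11, authorship ..1....2.34.
After op 4 (move_right): buffer="effmihhfdffr" (len 12), cursors c1@4 c2@9 c3@12 c4@12, authorship ..1....2.34.
After op 5 (move_left): buffer="effmihhfdffr" (len 12), cursors c1@3 c2@8 c3@11 c4@11, authorship ..1....2.34.
After op 6 (move_left): buffer="effmihhfdffr" (len 12), cursors c1@2 c2@7 c3@10 c4@10, authorship ..1....2.34.
After op 7 (delete): buffer="efmihffr" (len 8), cursors c1@1 c2@5 c3@6 c4@6, authorship .1...24.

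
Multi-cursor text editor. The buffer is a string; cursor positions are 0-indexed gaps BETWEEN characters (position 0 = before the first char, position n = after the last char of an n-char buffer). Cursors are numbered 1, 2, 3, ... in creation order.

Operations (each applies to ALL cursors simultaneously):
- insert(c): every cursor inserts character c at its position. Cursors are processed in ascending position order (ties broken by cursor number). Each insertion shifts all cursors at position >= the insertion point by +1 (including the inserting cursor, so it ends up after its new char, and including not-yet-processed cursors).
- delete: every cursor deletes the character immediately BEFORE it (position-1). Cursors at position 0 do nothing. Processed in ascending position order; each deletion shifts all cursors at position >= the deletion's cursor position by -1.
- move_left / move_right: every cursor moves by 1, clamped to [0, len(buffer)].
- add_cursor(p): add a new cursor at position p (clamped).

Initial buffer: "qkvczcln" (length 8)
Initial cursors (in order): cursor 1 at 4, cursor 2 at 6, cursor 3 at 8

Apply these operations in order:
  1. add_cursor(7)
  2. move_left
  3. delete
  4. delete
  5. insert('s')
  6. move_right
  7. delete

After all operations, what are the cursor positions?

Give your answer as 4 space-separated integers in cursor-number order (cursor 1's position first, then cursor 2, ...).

After op 1 (add_cursor(7)): buffer="qkvczcln" (len 8), cursors c1@4 c2@6 c4@7 c3@8, authorship ........
After op 2 (move_left): buffer="qkvczcln" (len 8), cursors c1@3 c2@5 c4@6 c3@7, authorship ........
After op 3 (delete): buffer="qkcn" (len 4), cursors c1@2 c2@3 c3@3 c4@3, authorship ....
After op 4 (delete): buffer="n" (len 1), cursors c1@0 c2@0 c3@0 c4@0, authorship .
After op 5 (insert('s')): buffer="ssssn" (len 5), cursors c1@4 c2@4 c3@4 c4@4, authorship 1234.
After op 6 (move_right): buffer="ssssn" (len 5), cursors c1@5 c2@5 c3@5 c4@5, authorship 1234.
After op 7 (delete): buffer="s" (len 1), cursors c1@1 c2@1 c3@1 c4@1, authorship 1

Answer: 1 1 1 1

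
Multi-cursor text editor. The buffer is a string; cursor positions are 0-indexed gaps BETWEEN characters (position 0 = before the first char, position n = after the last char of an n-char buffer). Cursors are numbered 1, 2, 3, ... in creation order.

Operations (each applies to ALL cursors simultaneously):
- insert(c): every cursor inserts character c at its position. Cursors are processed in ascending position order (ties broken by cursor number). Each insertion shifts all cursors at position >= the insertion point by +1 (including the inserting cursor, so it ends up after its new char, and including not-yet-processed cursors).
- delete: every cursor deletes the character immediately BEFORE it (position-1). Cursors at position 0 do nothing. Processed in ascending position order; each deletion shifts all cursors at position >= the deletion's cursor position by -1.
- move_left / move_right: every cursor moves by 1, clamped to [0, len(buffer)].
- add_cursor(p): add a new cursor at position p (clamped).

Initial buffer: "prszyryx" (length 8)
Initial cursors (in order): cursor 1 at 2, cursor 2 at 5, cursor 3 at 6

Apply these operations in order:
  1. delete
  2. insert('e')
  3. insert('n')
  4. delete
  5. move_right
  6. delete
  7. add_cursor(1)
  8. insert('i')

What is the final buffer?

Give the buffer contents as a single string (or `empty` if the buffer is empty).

Answer: pieizeiix

Derivation:
After op 1 (delete): buffer="pszyx" (len 5), cursors c1@1 c2@3 c3@3, authorship .....
After op 2 (insert('e')): buffer="peszeeyx" (len 8), cursors c1@2 c2@6 c3@6, authorship .1..23..
After op 3 (insert('n')): buffer="penszeennyx" (len 11), cursors c1@3 c2@9 c3@9, authorship .11..2323..
After op 4 (delete): buffer="peszeeyx" (len 8), cursors c1@2 c2@6 c3@6, authorship .1..23..
After op 5 (move_right): buffer="peszeeyx" (len 8), cursors c1@3 c2@7 c3@7, authorship .1..23..
After op 6 (delete): buffer="pezex" (len 5), cursors c1@2 c2@4 c3@4, authorship .1.2.
After op 7 (add_cursor(1)): buffer="pezex" (len 5), cursors c4@1 c1@2 c2@4 c3@4, authorship .1.2.
After op 8 (insert('i')): buffer="pieizeiix" (len 9), cursors c4@2 c1@4 c2@8 c3@8, authorship .411.223.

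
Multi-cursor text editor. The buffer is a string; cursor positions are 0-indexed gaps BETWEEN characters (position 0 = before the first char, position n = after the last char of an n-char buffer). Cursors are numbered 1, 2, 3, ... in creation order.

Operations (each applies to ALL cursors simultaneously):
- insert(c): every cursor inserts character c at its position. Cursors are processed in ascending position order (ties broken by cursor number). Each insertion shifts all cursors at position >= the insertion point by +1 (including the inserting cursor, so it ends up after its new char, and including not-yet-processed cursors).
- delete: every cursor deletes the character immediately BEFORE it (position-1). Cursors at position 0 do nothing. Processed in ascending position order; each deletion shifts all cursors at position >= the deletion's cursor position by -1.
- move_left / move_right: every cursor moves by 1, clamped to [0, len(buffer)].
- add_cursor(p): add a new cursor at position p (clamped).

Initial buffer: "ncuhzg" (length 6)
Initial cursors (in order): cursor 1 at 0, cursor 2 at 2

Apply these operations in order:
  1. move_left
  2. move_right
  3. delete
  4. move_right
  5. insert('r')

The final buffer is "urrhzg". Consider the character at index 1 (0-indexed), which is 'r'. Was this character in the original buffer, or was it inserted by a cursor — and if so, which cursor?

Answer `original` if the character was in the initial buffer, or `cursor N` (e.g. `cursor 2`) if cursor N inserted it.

Answer: cursor 1

Derivation:
After op 1 (move_left): buffer="ncuhzg" (len 6), cursors c1@0 c2@1, authorship ......
After op 2 (move_right): buffer="ncuhzg" (len 6), cursors c1@1 c2@2, authorship ......
After op 3 (delete): buffer="uhzg" (len 4), cursors c1@0 c2@0, authorship ....
After op 4 (move_right): buffer="uhzg" (len 4), cursors c1@1 c2@1, authorship ....
After op 5 (insert('r')): buffer="urrhzg" (len 6), cursors c1@3 c2@3, authorship .12...
Authorship (.=original, N=cursor N): . 1 2 . . .
Index 1: author = 1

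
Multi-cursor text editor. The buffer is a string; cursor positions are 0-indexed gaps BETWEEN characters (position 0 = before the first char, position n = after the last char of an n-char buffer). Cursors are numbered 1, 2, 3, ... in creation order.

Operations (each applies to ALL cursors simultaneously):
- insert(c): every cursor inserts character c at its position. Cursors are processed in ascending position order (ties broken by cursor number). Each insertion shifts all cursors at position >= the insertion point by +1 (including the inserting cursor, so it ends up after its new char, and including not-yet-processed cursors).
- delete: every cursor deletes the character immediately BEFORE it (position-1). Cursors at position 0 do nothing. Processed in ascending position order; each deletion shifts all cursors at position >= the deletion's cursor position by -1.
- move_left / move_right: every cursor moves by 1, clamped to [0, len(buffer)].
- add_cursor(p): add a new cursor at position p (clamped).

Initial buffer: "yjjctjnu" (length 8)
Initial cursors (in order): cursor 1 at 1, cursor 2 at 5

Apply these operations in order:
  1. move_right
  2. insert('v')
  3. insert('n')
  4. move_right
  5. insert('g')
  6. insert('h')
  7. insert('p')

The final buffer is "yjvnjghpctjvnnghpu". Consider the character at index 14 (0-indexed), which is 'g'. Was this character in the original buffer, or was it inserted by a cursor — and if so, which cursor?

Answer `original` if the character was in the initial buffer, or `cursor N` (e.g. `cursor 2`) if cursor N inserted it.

Answer: cursor 2

Derivation:
After op 1 (move_right): buffer="yjjctjnu" (len 8), cursors c1@2 c2@6, authorship ........
After op 2 (insert('v')): buffer="yjvjctjvnu" (len 10), cursors c1@3 c2@8, authorship ..1....2..
After op 3 (insert('n')): buffer="yjvnjctjvnnu" (len 12), cursors c1@4 c2@10, authorship ..11....22..
After op 4 (move_right): buffer="yjvnjctjvnnu" (len 12), cursors c1@5 c2@11, authorship ..11....22..
After op 5 (insert('g')): buffer="yjvnjgctjvnngu" (len 14), cursors c1@6 c2@13, authorship ..11.1...22.2.
After op 6 (insert('h')): buffer="yjvnjghctjvnnghu" (len 16), cursors c1@7 c2@15, authorship ..11.11...22.22.
After op 7 (insert('p')): buffer="yjvnjghpctjvnnghpu" (len 18), cursors c1@8 c2@17, authorship ..11.111...22.222.
Authorship (.=original, N=cursor N): . . 1 1 . 1 1 1 . . . 2 2 . 2 2 2 .
Index 14: author = 2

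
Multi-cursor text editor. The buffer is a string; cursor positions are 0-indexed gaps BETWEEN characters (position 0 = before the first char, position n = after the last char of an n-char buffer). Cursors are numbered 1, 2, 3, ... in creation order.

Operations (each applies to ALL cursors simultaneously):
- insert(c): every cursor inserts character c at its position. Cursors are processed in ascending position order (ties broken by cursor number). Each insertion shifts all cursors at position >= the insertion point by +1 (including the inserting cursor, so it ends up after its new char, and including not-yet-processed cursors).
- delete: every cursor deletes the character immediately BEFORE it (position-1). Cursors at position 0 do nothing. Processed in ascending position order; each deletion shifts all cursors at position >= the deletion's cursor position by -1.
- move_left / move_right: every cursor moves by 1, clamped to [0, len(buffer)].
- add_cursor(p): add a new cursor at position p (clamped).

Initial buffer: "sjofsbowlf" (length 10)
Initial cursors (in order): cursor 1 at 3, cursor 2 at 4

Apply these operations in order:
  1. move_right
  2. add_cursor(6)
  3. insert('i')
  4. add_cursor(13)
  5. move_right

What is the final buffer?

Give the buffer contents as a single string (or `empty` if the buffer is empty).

Answer: sjofisibiowlf

Derivation:
After op 1 (move_right): buffer="sjofsbowlf" (len 10), cursors c1@4 c2@5, authorship ..........
After op 2 (add_cursor(6)): buffer="sjofsbowlf" (len 10), cursors c1@4 c2@5 c3@6, authorship ..........
After op 3 (insert('i')): buffer="sjofisibiowlf" (len 13), cursors c1@5 c2@7 c3@9, authorship ....1.2.3....
After op 4 (add_cursor(13)): buffer="sjofisibiowlf" (len 13), cursors c1@5 c2@7 c3@9 c4@13, authorship ....1.2.3....
After op 5 (move_right): buffer="sjofisibiowlf" (len 13), cursors c1@6 c2@8 c3@10 c4@13, authorship ....1.2.3....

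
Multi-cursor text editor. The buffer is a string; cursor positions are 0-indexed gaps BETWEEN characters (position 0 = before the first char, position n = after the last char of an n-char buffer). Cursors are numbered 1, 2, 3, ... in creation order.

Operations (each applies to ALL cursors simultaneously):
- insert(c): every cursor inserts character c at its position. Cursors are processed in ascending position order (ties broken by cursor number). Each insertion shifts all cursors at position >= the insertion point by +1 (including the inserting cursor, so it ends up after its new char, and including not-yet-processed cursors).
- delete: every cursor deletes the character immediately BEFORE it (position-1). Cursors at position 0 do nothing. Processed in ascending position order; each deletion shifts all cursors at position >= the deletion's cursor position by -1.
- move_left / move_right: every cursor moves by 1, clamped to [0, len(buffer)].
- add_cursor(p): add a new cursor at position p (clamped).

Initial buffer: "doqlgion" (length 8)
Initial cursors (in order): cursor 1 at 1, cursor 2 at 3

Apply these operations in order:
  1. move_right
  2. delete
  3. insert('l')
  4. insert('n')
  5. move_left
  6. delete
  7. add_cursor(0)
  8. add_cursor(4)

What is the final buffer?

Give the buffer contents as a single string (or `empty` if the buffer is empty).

Answer: dnqngion

Derivation:
After op 1 (move_right): buffer="doqlgion" (len 8), cursors c1@2 c2@4, authorship ........
After op 2 (delete): buffer="dqgion" (len 6), cursors c1@1 c2@2, authorship ......
After op 3 (insert('l')): buffer="dlqlgion" (len 8), cursors c1@2 c2@4, authorship .1.2....
After op 4 (insert('n')): buffer="dlnqlngion" (len 10), cursors c1@3 c2@6, authorship .11.22....
After op 5 (move_left): buffer="dlnqlngion" (len 10), cursors c1@2 c2@5, authorship .11.22....
After op 6 (delete): buffer="dnqngion" (len 8), cursors c1@1 c2@3, authorship .1.2....
After op 7 (add_cursor(0)): buffer="dnqngion" (len 8), cursors c3@0 c1@1 c2@3, authorship .1.2....
After op 8 (add_cursor(4)): buffer="dnqngion" (len 8), cursors c3@0 c1@1 c2@3 c4@4, authorship .1.2....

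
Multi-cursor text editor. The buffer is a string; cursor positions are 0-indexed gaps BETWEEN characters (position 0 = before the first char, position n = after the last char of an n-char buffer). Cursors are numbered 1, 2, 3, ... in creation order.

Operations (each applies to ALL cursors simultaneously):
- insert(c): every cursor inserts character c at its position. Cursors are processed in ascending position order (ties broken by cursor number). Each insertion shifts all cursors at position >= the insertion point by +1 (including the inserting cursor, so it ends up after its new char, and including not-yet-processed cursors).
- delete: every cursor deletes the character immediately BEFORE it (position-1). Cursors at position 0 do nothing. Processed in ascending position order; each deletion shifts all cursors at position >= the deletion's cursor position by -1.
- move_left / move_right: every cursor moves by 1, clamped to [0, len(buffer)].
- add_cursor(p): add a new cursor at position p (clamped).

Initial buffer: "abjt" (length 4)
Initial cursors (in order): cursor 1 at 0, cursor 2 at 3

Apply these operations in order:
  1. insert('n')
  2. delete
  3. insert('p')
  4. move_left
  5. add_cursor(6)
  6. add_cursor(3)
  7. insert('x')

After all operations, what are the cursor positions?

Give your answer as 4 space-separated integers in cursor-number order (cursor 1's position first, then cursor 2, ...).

After op 1 (insert('n')): buffer="nabjnt" (len 6), cursors c1@1 c2@5, authorship 1...2.
After op 2 (delete): buffer="abjt" (len 4), cursors c1@0 c2@3, authorship ....
After op 3 (insert('p')): buffer="pabjpt" (len 6), cursors c1@1 c2@5, authorship 1...2.
After op 4 (move_left): buffer="pabjpt" (len 6), cursors c1@0 c2@4, authorship 1...2.
After op 5 (add_cursor(6)): buffer="pabjpt" (len 6), cursors c1@0 c2@4 c3@6, authorship 1...2.
After op 6 (add_cursor(3)): buffer="pabjpt" (len 6), cursors c1@0 c4@3 c2@4 c3@6, authorship 1...2.
After op 7 (insert('x')): buffer="xpabxjxptx" (len 10), cursors c1@1 c4@5 c2@7 c3@10, authorship 11..4.22.3

Answer: 1 7 10 5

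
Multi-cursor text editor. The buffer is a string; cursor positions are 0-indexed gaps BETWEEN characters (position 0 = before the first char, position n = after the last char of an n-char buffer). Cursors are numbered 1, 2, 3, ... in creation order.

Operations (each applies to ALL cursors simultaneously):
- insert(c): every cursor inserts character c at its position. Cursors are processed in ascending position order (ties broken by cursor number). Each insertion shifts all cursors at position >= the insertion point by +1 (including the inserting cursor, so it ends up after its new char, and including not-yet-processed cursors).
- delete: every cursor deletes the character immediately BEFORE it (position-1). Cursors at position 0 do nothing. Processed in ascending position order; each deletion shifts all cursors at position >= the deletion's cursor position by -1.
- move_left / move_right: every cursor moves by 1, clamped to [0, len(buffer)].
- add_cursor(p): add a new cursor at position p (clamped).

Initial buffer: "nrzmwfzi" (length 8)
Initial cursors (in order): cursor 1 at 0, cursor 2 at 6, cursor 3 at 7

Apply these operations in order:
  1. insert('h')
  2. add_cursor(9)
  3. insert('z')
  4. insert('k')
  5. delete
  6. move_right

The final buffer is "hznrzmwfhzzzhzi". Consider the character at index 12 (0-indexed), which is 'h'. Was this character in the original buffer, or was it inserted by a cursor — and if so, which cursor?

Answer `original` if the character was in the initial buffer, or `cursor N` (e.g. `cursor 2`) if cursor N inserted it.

After op 1 (insert('h')): buffer="hnrzmwfhzhi" (len 11), cursors c1@1 c2@8 c3@10, authorship 1......2.3.
After op 2 (add_cursor(9)): buffer="hnrzmwfhzhi" (len 11), cursors c1@1 c2@8 c4@9 c3@10, authorship 1......2.3.
After op 3 (insert('z')): buffer="hznrzmwfhzzzhzi" (len 15), cursors c1@2 c2@10 c4@12 c3@14, authorship 11......22.433.
After op 4 (insert('k')): buffer="hzknrzmwfhzkzzkhzki" (len 19), cursors c1@3 c2@12 c4@15 c3@18, authorship 111......222.44333.
After op 5 (delete): buffer="hznrzmwfhzzzhzi" (len 15), cursors c1@2 c2@10 c4@12 c3@14, authorship 11......22.433.
After op 6 (move_right): buffer="hznrzmwfhzzzhzi" (len 15), cursors c1@3 c2@11 c4@13 c3@15, authorship 11......22.433.
Authorship (.=original, N=cursor N): 1 1 . . . . . . 2 2 . 4 3 3 .
Index 12: author = 3

Answer: cursor 3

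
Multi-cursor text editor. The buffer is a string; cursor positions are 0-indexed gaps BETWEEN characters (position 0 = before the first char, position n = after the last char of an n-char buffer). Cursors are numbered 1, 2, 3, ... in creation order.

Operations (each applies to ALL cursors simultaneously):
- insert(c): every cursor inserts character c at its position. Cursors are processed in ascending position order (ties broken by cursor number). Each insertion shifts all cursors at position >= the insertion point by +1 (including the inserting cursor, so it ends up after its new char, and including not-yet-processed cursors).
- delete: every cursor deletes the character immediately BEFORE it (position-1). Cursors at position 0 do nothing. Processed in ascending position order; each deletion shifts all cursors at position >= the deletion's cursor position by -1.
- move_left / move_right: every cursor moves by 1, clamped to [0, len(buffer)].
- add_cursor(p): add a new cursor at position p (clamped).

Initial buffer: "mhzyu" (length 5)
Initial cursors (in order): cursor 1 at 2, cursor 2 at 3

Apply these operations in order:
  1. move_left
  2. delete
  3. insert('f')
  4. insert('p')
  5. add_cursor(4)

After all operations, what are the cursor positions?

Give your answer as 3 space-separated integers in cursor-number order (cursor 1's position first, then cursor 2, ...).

Answer: 4 4 4

Derivation:
After op 1 (move_left): buffer="mhzyu" (len 5), cursors c1@1 c2@2, authorship .....
After op 2 (delete): buffer="zyu" (len 3), cursors c1@0 c2@0, authorship ...
After op 3 (insert('f')): buffer="ffzyu" (len 5), cursors c1@2 c2@2, authorship 12...
After op 4 (insert('p')): buffer="ffppzyu" (len 7), cursors c1@4 c2@4, authorship 1212...
After op 5 (add_cursor(4)): buffer="ffppzyu" (len 7), cursors c1@4 c2@4 c3@4, authorship 1212...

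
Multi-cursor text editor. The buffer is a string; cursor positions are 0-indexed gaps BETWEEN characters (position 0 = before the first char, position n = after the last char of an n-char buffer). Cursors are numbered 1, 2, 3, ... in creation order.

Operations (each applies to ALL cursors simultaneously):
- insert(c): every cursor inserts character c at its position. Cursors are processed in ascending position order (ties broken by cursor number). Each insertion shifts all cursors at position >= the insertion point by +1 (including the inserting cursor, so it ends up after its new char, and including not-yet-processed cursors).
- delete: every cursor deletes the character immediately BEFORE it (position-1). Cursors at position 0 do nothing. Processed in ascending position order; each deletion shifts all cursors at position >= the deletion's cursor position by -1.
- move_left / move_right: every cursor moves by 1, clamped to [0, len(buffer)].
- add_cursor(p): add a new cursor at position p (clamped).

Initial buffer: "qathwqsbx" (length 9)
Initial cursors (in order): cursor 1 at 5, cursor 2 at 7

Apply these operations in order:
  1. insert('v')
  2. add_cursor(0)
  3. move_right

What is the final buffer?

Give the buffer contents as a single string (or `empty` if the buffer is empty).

Answer: qathwvqsvbx

Derivation:
After op 1 (insert('v')): buffer="qathwvqsvbx" (len 11), cursors c1@6 c2@9, authorship .....1..2..
After op 2 (add_cursor(0)): buffer="qathwvqsvbx" (len 11), cursors c3@0 c1@6 c2@9, authorship .....1..2..
After op 3 (move_right): buffer="qathwvqsvbx" (len 11), cursors c3@1 c1@7 c2@10, authorship .....1..2..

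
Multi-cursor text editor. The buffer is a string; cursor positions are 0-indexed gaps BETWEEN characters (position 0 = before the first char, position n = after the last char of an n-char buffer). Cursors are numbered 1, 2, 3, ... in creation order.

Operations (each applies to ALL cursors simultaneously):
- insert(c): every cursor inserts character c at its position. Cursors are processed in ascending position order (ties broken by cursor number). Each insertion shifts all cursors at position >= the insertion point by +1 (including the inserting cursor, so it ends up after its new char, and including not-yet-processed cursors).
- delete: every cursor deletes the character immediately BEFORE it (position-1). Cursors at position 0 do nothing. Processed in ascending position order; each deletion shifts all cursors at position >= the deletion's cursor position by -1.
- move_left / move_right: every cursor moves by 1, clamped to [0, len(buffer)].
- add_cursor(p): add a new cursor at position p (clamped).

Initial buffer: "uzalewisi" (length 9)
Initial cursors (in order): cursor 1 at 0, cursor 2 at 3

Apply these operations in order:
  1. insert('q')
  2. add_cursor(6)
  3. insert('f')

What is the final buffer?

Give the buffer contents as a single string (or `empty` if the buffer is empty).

After op 1 (insert('q')): buffer="quzaqlewisi" (len 11), cursors c1@1 c2@5, authorship 1...2......
After op 2 (add_cursor(6)): buffer="quzaqlewisi" (len 11), cursors c1@1 c2@5 c3@6, authorship 1...2......
After op 3 (insert('f')): buffer="qfuzaqflfewisi" (len 14), cursors c1@2 c2@7 c3@9, authorship 11...22.3.....

Answer: qfuzaqflfewisi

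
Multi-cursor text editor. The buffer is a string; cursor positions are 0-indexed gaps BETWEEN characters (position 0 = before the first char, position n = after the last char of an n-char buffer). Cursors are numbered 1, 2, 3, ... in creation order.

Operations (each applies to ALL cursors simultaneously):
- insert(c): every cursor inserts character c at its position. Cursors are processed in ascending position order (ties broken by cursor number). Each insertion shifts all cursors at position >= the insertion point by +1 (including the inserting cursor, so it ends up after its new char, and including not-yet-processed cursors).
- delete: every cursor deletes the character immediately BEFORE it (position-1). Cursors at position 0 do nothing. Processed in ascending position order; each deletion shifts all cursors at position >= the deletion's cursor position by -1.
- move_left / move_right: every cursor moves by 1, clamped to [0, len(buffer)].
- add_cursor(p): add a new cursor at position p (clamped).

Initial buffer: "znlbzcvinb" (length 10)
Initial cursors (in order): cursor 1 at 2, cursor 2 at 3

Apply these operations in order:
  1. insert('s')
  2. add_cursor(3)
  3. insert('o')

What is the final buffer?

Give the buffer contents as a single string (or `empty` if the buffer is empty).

Answer: znsoolsobzcvinb

Derivation:
After op 1 (insert('s')): buffer="znslsbzcvinb" (len 12), cursors c1@3 c2@5, authorship ..1.2.......
After op 2 (add_cursor(3)): buffer="znslsbzcvinb" (len 12), cursors c1@3 c3@3 c2@5, authorship ..1.2.......
After op 3 (insert('o')): buffer="znsoolsobzcvinb" (len 15), cursors c1@5 c3@5 c2@8, authorship ..113.22.......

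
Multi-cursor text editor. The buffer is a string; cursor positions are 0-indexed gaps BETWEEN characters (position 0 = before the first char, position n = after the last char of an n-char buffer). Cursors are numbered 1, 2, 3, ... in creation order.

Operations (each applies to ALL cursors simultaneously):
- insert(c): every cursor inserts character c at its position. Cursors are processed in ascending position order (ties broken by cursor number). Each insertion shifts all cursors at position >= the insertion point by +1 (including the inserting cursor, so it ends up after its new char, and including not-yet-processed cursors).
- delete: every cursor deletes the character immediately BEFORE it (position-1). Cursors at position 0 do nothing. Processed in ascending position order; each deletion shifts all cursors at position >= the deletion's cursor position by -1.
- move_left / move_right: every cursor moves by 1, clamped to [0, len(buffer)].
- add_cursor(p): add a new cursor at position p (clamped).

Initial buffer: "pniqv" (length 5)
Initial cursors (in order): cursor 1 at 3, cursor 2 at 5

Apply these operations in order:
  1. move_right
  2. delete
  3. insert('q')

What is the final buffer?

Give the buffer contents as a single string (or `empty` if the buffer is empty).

Answer: pniqq

Derivation:
After op 1 (move_right): buffer="pniqv" (len 5), cursors c1@4 c2@5, authorship .....
After op 2 (delete): buffer="pni" (len 3), cursors c1@3 c2@3, authorship ...
After op 3 (insert('q')): buffer="pniqq" (len 5), cursors c1@5 c2@5, authorship ...12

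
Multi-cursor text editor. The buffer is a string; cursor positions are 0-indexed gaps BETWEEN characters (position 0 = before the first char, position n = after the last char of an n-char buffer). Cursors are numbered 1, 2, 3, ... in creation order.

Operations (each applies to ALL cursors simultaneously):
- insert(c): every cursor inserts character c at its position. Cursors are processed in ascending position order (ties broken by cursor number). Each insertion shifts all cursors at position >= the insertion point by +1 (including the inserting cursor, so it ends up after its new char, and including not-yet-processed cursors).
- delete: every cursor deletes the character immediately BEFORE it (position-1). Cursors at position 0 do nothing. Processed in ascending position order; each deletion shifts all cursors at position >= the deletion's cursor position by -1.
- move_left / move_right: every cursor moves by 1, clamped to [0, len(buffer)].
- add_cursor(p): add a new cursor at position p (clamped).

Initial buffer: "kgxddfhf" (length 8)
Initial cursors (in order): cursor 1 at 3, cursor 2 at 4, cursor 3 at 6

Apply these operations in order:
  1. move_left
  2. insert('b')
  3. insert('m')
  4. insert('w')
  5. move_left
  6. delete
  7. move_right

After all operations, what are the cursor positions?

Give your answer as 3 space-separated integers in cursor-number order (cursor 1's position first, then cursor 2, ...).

After op 1 (move_left): buffer="kgxddfhf" (len 8), cursors c1@2 c2@3 c3@5, authorship ........
After op 2 (insert('b')): buffer="kgbxbddbfhf" (len 11), cursors c1@3 c2@5 c3@8, authorship ..1.2..3...
After op 3 (insert('m')): buffer="kgbmxbmddbmfhf" (len 14), cursors c1@4 c2@7 c3@11, authorship ..11.22..33...
After op 4 (insert('w')): buffer="kgbmwxbmwddbmwfhf" (len 17), cursors c1@5 c2@9 c3@14, authorship ..111.222..333...
After op 5 (move_left): buffer="kgbmwxbmwddbmwfhf" (len 17), cursors c1@4 c2@8 c3@13, authorship ..111.222..333...
After op 6 (delete): buffer="kgbwxbwddbwfhf" (len 14), cursors c1@3 c2@6 c3@10, authorship ..11.22..33...
After op 7 (move_right): buffer="kgbwxbwddbwfhf" (len 14), cursors c1@4 c2@7 c3@11, authorship ..11.22..33...

Answer: 4 7 11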